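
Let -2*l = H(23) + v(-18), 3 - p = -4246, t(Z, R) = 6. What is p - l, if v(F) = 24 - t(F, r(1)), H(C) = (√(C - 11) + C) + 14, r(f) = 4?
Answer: 8553/2 + √3 ≈ 4278.2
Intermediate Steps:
H(C) = 14 + C + √(-11 + C) (H(C) = (√(-11 + C) + C) + 14 = (C + √(-11 + C)) + 14 = 14 + C + √(-11 + C))
v(F) = 18 (v(F) = 24 - 1*6 = 24 - 6 = 18)
p = 4249 (p = 3 - 1*(-4246) = 3 + 4246 = 4249)
l = -55/2 - √3 (l = -((14 + 23 + √(-11 + 23)) + 18)/2 = -((14 + 23 + √12) + 18)/2 = -((14 + 23 + 2*√3) + 18)/2 = -((37 + 2*√3) + 18)/2 = -(55 + 2*√3)/2 = -55/2 - √3 ≈ -29.232)
p - l = 4249 - (-55/2 - √3) = 4249 + (55/2 + √3) = 8553/2 + √3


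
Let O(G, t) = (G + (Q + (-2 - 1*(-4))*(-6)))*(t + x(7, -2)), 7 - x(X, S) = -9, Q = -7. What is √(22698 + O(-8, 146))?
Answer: 6*√509 ≈ 135.37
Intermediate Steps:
x(X, S) = 16 (x(X, S) = 7 - 1*(-9) = 7 + 9 = 16)
O(G, t) = (-19 + G)*(16 + t) (O(G, t) = (G + (-7 + (-2 - 1*(-4))*(-6)))*(t + 16) = (G + (-7 + (-2 + 4)*(-6)))*(16 + t) = (G + (-7 + 2*(-6)))*(16 + t) = (G + (-7 - 12))*(16 + t) = (G - 19)*(16 + t) = (-19 + G)*(16 + t))
√(22698 + O(-8, 146)) = √(22698 + (-304 - 19*146 + 16*(-8) - 8*146)) = √(22698 + (-304 - 2774 - 128 - 1168)) = √(22698 - 4374) = √18324 = 6*√509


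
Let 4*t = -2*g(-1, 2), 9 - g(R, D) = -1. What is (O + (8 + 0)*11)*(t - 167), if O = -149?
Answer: 10492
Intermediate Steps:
g(R, D) = 10 (g(R, D) = 9 - 1*(-1) = 9 + 1 = 10)
t = -5 (t = (-2*10)/4 = (¼)*(-20) = -5)
(O + (8 + 0)*11)*(t - 167) = (-149 + (8 + 0)*11)*(-5 - 167) = (-149 + 8*11)*(-172) = (-149 + 88)*(-172) = -61*(-172) = 10492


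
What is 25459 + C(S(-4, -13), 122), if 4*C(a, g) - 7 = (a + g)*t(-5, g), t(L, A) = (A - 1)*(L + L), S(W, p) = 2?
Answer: -48197/4 ≈ -12049.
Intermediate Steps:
t(L, A) = 2*L*(-1 + A) (t(L, A) = (-1 + A)*(2*L) = 2*L*(-1 + A))
C(a, g) = 7/4 + (10 - 10*g)*(a + g)/4 (C(a, g) = 7/4 + ((a + g)*(2*(-5)*(-1 + g)))/4 = 7/4 + ((a + g)*(10 - 10*g))/4 = 7/4 + ((10 - 10*g)*(a + g))/4 = 7/4 + (10 - 10*g)*(a + g)/4)
25459 + C(S(-4, -13), 122) = 25459 + (7/4 - 5/2*2*(-1 + 122) - 5/2*122*(-1 + 122)) = 25459 + (7/4 - 5/2*2*121 - 5/2*122*121) = 25459 + (7/4 - 605 - 36905) = 25459 - 150033/4 = -48197/4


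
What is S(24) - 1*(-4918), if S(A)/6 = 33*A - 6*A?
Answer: 8806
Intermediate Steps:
S(A) = 162*A (S(A) = 6*(33*A - 6*A) = 6*(27*A) = 162*A)
S(24) - 1*(-4918) = 162*24 - 1*(-4918) = 3888 + 4918 = 8806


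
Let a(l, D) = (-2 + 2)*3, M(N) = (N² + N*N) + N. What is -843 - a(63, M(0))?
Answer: -843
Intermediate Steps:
M(N) = N + 2*N² (M(N) = (N² + N²) + N = 2*N² + N = N + 2*N²)
a(l, D) = 0 (a(l, D) = 0*3 = 0)
-843 - a(63, M(0)) = -843 - 1*0 = -843 + 0 = -843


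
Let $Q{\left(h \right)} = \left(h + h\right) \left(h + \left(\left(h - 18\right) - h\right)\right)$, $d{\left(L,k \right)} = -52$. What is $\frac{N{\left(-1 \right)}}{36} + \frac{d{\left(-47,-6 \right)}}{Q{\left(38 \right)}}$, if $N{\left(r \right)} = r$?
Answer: $- \frac{53}{855} \approx -0.061988$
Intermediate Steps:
$Q{\left(h \right)} = 2 h \left(-18 + h\right)$ ($Q{\left(h \right)} = 2 h \left(h + \left(\left(h - 18\right) - h\right)\right) = 2 h \left(h + \left(\left(-18 + h\right) - h\right)\right) = 2 h \left(h - 18\right) = 2 h \left(-18 + h\right)$)
$\frac{N{\left(-1 \right)}}{36} + \frac{d{\left(-47,-6 \right)}}{Q{\left(38 \right)}} = - \frac{1}{36} - \frac{52}{2 \cdot 38 \left(-18 + 38\right)} = \left(-1\right) \frac{1}{36} - \frac{52}{2 \cdot 38 \cdot 20} = - \frac{1}{36} - \frac{52}{1520} = - \frac{1}{36} - \frac{13}{380} = - \frac{53}{855}$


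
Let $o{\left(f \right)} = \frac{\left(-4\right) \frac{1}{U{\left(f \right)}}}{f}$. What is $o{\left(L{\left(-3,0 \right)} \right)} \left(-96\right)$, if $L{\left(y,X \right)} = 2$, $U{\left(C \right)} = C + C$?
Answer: $48$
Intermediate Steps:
$U{\left(C \right)} = 2 C$
$o{\left(f \right)} = - \frac{2}{f^{2}}$ ($o{\left(f \right)} = \frac{\left(-4\right) \frac{1}{2 f}}{f} = \frac{\left(-2\right) \frac{1}{f}}{f} = - \frac{2}{f^{2}}$)
$o{\left(L{\left(-3,0 \right)} \right)} \left(-96\right) = - \frac{2}{4} \left(-96\right) = \left(-2\right) \frac{1}{4} \left(-96\right) = \left(- \frac{1}{2}\right) \left(-96\right) = 48$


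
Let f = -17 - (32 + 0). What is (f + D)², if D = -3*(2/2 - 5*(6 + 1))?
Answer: 2809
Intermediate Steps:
D = 102 (D = -3*(2*(½) - 5*7) = -3*(1 - 35) = -3*(-34) = 102)
f = -49 (f = -17 - 1*32 = -17 - 32 = -49)
(f + D)² = (-49 + 102)² = 53² = 2809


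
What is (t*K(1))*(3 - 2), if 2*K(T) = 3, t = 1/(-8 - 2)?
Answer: -3/20 ≈ -0.15000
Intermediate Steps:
t = -1/10 (t = 1/(-10) = -1/10 ≈ -0.10000)
K(T) = 3/2 (K(T) = (1/2)*3 = 3/2)
(t*K(1))*(3 - 2) = (-1/10*3/2)*(3 - 2) = -3/20*1 = -3/20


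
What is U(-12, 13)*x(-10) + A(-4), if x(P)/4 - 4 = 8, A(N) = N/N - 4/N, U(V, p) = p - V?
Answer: 1202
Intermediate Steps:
A(N) = 1 - 4/N
x(P) = 48 (x(P) = 16 + 4*8 = 16 + 32 = 48)
U(-12, 13)*x(-10) + A(-4) = (13 - 1*(-12))*48 + (-4 - 4)/(-4) = (13 + 12)*48 - ¼*(-8) = 25*48 + 2 = 1200 + 2 = 1202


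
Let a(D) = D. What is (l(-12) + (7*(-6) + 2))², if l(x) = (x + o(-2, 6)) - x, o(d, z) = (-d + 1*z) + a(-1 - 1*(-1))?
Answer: 1024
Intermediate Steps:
o(d, z) = z - d (o(d, z) = (-d + 1*z) + (-1 - 1*(-1)) = (-d + z) + (-1 + 1) = (z - d) + 0 = z - d)
l(x) = 8 (l(x) = (x + (6 - 1*(-2))) - x = (x + (6 + 2)) - x = (x + 8) - x = (8 + x) - x = 8)
(l(-12) + (7*(-6) + 2))² = (8 + (7*(-6) + 2))² = (8 + (-42 + 2))² = (8 - 40)² = (-32)² = 1024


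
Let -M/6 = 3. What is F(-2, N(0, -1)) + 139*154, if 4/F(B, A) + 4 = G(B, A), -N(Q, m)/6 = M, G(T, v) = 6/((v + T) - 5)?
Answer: 4259592/199 ≈ 21405.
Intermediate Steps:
M = -18 (M = -6*3 = -18)
G(T, v) = 6/(-5 + T + v) (G(T, v) = 6/((T + v) - 5) = 6/(-5 + T + v))
N(Q, m) = 108 (N(Q, m) = -6*(-18) = 108)
F(B, A) = 4/(-4 + 6/(-5 + A + B)) (F(B, A) = 4/(-4 + 6/(-5 + B + A)) = 4/(-4 + 6/(-5 + A + B)))
F(-2, N(0, -1)) + 139*154 = 2*(5 - 1*108 - 1*(-2))/(-13 + 2*108 + 2*(-2)) + 139*154 = 2*(5 - 108 + 2)/(-13 + 216 - 4) + 21406 = 2*(-101)/199 + 21406 = 2*(1/199)*(-101) + 21406 = -202/199 + 21406 = 4259592/199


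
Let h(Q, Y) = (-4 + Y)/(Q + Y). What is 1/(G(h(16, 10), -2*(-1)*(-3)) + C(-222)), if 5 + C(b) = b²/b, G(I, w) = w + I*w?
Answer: -13/3047 ≈ -0.0042665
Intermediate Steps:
h(Q, Y) = (-4 + Y)/(Q + Y)
C(b) = -5 + b (C(b) = -5 + b²/b = -5 + b)
1/(G(h(16, 10), -2*(-1)*(-3)) + C(-222)) = 1/((-2*(-1)*(-3))*(1 + (-4 + 10)/(16 + 10)) + (-5 - 222)) = 1/((2*(-3))*(1 + 6/26) - 227) = 1/(-6*(1 + (1/26)*6) - 227) = 1/(-6*(1 + 3/13) - 227) = 1/(-6*16/13 - 227) = 1/(-96/13 - 227) = 1/(-3047/13) = -13/3047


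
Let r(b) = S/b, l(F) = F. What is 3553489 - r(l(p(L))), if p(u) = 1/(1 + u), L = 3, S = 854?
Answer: 3550073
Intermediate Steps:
r(b) = 854/b
3553489 - r(l(p(L))) = 3553489 - 854/(1/(1 + 3)) = 3553489 - 854/(1/4) = 3553489 - 854/¼ = 3553489 - 854*4 = 3553489 - 1*3416 = 3553489 - 3416 = 3550073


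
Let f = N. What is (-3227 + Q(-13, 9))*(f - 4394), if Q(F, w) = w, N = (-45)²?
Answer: 7623442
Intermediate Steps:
N = 2025
f = 2025
(-3227 + Q(-13, 9))*(f - 4394) = (-3227 + 9)*(2025 - 4394) = -3218*(-2369) = 7623442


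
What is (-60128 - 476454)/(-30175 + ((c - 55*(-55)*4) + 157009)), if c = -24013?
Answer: -536582/114921 ≈ -4.6691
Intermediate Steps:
(-60128 - 476454)/(-30175 + ((c - 55*(-55)*4) + 157009)) = (-60128 - 476454)/(-30175 + ((-24013 - 55*(-55)*4) + 157009)) = -536582/(-30175 + ((-24013 + 3025*4) + 157009)) = -536582/(-30175 + ((-24013 + 12100) + 157009)) = -536582/(-30175 + (-11913 + 157009)) = -536582/(-30175 + 145096) = -536582/114921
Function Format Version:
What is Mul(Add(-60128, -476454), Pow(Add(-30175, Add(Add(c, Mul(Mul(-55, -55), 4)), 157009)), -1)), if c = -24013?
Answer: Rational(-536582, 114921) ≈ -4.6691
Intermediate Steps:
Mul(Add(-60128, -476454), Pow(Add(-30175, Add(Add(c, Mul(Mul(-55, -55), 4)), 157009)), -1)) = Mul(Add(-60128, -476454), Pow(Add(-30175, Add(Add(-24013, Mul(Mul(-55, -55), 4)), 157009)), -1)) = Mul(-536582, Pow(Add(-30175, Add(Add(-24013, Mul(3025, 4)), 157009)), -1)) = Mul(-536582, Pow(Add(-30175, Add(Add(-24013, 12100), 157009)), -1)) = Mul(-536582, Pow(Add(-30175, Add(-11913, 157009)), -1)) = Mul(-536582, Pow(Add(-30175, 145096), -1)) = Mul(-536582, Pow(114921, -1)) = Mul(-536582, Rational(1, 114921)) = Rational(-536582, 114921)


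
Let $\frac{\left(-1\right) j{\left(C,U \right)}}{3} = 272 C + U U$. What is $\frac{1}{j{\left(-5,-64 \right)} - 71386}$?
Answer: $- \frac{1}{79594} \approx -1.2564 \cdot 10^{-5}$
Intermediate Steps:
$j{\left(C,U \right)} = - 816 C - 3 U^{2}$ ($j{\left(C,U \right)} = - 3 \left(272 C + U U\right) = - 3 \left(272 C + U^{2}\right) = - 3 \left(U^{2} + 272 C\right) = - 816 C - 3 U^{2}$)
$\frac{1}{j{\left(-5,-64 \right)} - 71386} = \frac{1}{\left(\left(-816\right) \left(-5\right) - 3 \left(-64\right)^{2}\right) - 71386} = \frac{1}{\left(4080 - 12288\right) - 71386} = \frac{1}{-8208 - 71386} = \frac{1}{-79594} = - \frac{1}{79594}$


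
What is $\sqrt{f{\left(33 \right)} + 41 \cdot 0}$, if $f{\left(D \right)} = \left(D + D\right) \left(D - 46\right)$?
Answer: $i \sqrt{858} \approx 29.292 i$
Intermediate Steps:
$f{\left(D \right)} = 2 D \left(-46 + D\right)$
$\sqrt{f{\left(33 \right)} + 41 \cdot 0} = \sqrt{2 \cdot 33 \left(-46 + 33\right) + 41 \cdot 0} = \sqrt{2 \cdot 33 \left(-13\right) + 0} = \sqrt{-858 + 0} = \sqrt{-858} = i \sqrt{858}$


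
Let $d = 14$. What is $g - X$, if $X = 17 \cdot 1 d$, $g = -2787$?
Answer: $-3025$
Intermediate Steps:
$X = 238$ ($X = 17 \cdot 1 \cdot 14 = 17 \cdot 14 = 238$)
$g - X = -2787 - 238 = -3025$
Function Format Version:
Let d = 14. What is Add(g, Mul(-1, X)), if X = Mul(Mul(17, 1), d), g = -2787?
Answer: -3025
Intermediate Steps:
X = 238 (X = Mul(Mul(17, 1), 14) = Mul(17, 14) = 238)
Add(g, Mul(-1, X)) = Add(-2787, Mul(-1, 238)) = Add(-2787, -238) = -3025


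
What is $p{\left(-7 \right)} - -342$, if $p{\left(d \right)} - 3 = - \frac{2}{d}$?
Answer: $\frac{2417}{7} \approx 345.29$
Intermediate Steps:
$p{\left(d \right)} = 3 - \frac{2}{d}$
$p{\left(-7 \right)} - -342 = \left(3 - \frac{2}{-7}\right) - -342 = \left(3 - - \frac{2}{7}\right) + 342 = \left(3 + \frac{2}{7}\right) + 342 = \frac{23}{7} + 342 = \frac{2417}{7}$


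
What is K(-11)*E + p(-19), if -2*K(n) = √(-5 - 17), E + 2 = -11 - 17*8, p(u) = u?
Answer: -19 + 149*I*√22/2 ≈ -19.0 + 349.44*I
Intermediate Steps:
E = -149 (E = -2 + (-11 - 17*8) = -2 + (-11 - 136) = -2 - 147 = -149)
K(n) = -I*√22/2 (K(n) = -√(-5 - 17)/2 = -I*√22/2)
K(-11)*E + p(-19) = -I*√22/2*(-149) - 19 = 149*I*√22/2 - 19 = -19 + 149*I*√22/2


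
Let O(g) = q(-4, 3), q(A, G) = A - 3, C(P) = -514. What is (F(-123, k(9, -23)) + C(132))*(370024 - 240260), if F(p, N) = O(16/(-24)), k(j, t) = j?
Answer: -67607044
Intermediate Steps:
q(A, G) = -3 + A
O(g) = -7 (O(g) = -3 - 4 = -7)
F(p, N) = -7
(F(-123, k(9, -23)) + C(132))*(370024 - 240260) = (-7 - 514)*(370024 - 240260) = -521*129764 = -67607044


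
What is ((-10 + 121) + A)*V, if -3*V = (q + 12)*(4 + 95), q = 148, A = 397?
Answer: -2682240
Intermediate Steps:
V = -5280 (V = -(148 + 12)*(4 + 95)/3 = -160*99/3 = -⅓*15840 = -5280)
((-10 + 121) + A)*V = ((-10 + 121) + 397)*(-5280) = (111 + 397)*(-5280) = 508*(-5280) = -2682240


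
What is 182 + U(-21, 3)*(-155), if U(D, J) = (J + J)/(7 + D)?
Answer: 1739/7 ≈ 248.43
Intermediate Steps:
U(D, J) = 2*J/(7 + D) (U(D, J) = (2*J)/(7 + D) = 2*J/(7 + D))
182 + U(-21, 3)*(-155) = 182 + (2*3/(7 - 21))*(-155) = 182 + (2*3/(-14))*(-155) = 182 + (2*3*(-1/14))*(-155) = 182 - 3/7*(-155) = 182 + 465/7 = 1739/7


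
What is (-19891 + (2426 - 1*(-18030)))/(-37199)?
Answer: -565/37199 ≈ -0.015189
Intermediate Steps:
(-19891 + (2426 - 1*(-18030)))/(-37199) = (-19891 + (2426 + 18030))*(-1/37199) = (-19891 + 20456)*(-1/37199) = 565*(-1/37199) = -565/37199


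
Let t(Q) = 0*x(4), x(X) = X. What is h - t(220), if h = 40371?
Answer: 40371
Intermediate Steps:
t(Q) = 0 (t(Q) = 0*4 = 0)
h - t(220) = 40371 - 1*0 = 40371 + 0 = 40371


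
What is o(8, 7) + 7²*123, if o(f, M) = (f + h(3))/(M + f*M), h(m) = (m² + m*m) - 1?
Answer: 379726/63 ≈ 6027.4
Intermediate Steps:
h(m) = -1 + 2*m² (h(m) = (m² + m²) - 1 = 2*m² - 1 = -1 + 2*m²)
o(f, M) = (17 + f)/(M + M*f) (o(f, M) = (f + (-1 + 2*3²))/(M + f*M) = (f + (-1 + 2*9))/(M + M*f) = (f + (-1 + 18))/(M + M*f) = (f + 17)/(M + M*f) = (17 + f)/(M + M*f))
o(8, 7) + 7²*123 = (17 + 8)/(7*(1 + 8)) + 7²*123 = (⅐)*25/9 + 49*123 = (⅐)*(⅑)*25 + 6027 = 25/63 + 6027 = 379726/63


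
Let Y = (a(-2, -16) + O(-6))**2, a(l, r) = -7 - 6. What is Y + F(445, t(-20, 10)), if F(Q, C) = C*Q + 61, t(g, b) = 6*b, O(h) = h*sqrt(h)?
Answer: 26714 + 156*I*sqrt(6) ≈ 26714.0 + 382.12*I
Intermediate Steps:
a(l, r) = -13
O(h) = h**(3/2)
F(Q, C) = 61 + C*Q
Y = (-13 - 6*I*sqrt(6))**2 (Y = (-13 + (-6)**(3/2))**2 = (-13 - 6*I*sqrt(6))**2 ≈ -47.0 + 382.12*I)
Y + F(445, t(-20, 10)) = (-47 + 156*I*sqrt(6)) + (61 + (6*10)*445) = (-47 + 156*I*sqrt(6)) + (61 + 60*445) = (-47 + 156*I*sqrt(6)) + (61 + 26700) = (-47 + 156*I*sqrt(6)) + 26761 = 26714 + 156*I*sqrt(6)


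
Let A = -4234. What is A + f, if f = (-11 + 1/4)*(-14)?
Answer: -8167/2 ≈ -4083.5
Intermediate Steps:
f = 301/2 (f = (-11 + 1/4)*(-14) = -43/4*(-14) = 301/2 ≈ 150.50)
A + f = -4234 + 301/2 = -8167/2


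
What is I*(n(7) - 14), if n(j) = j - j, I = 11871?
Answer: -166194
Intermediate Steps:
n(j) = 0
I*(n(7) - 14) = 11871*(0 - 14) = 11871*(-14) = -166194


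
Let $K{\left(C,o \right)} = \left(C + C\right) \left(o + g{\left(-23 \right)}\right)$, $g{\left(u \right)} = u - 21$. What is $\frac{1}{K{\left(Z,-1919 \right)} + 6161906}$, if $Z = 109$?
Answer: $\frac{1}{5733972} \approx 1.744 \cdot 10^{-7}$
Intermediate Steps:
$g{\left(u \right)} = -21 + u$ ($g{\left(u \right)} = u - 21 = -21 + u$)
$K{\left(C,o \right)} = 2 C \left(-44 + o\right)$ ($K{\left(C,o \right)} = \left(C + C\right) \left(o - 44\right) = 2 C \left(o - 44\right) = 2 C \left(-44 + o\right)$)
$\frac{1}{K{\left(Z,-1919 \right)} + 6161906} = \frac{1}{2 \cdot 109 \left(-44 - 1919\right) + 6161906} = \frac{1}{2 \cdot 109 \left(-1963\right) + 6161906} = \frac{1}{-427934 + 6161906} = \frac{1}{5733972}$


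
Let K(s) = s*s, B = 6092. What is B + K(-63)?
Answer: 10061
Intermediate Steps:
K(s) = s²
B + K(-63) = 6092 + (-63)² = 6092 + 3969 = 10061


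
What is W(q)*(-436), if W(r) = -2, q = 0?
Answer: 872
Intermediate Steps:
W(q)*(-436) = -2*(-436) = 872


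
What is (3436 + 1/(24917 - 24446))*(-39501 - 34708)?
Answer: -120096654613/471 ≈ -2.5498e+8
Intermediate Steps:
(3436 + 1/(24917 - 24446))*(-39501 - 34708) = (3436 + 1/471)*(-74209) = (1618357/471)*(-74209) = -120096654613/471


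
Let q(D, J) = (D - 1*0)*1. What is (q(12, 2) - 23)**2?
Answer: 121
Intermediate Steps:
q(D, J) = D (q(D, J) = (D + 0)*1 = D*1 = D)
(q(12, 2) - 23)**2 = (12 - 23)**2 = (-11)**2 = 121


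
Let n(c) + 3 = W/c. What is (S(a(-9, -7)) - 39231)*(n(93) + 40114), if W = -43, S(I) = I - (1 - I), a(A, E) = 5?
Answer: -48769680720/31 ≈ -1.5732e+9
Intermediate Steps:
S(I) = -1 + 2*I (S(I) = I + (-1 + I) = -1 + 2*I)
n(c) = -3 - 43/c
(S(a(-9, -7)) - 39231)*(n(93) + 40114) = ((-1 + 2*5) - 39231)*((-3 - 43/93) + 40114) = ((-1 + 10) - 39231)*((-3 - 43*1/93) + 40114) = (9 - 39231)*((-3 - 43/93) + 40114) = -39222*(-322/93 + 40114) = -39222*3730280/93 = -48769680720/31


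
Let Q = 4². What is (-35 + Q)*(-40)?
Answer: 760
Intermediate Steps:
Q = 16
(-35 + Q)*(-40) = (-35 + 16)*(-40) = -19*(-40) = 760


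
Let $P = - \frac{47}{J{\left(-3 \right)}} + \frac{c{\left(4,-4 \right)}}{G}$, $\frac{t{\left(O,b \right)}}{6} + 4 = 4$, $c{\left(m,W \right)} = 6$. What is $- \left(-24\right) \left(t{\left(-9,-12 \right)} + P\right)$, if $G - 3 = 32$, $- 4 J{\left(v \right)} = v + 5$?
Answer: $\frac{79104}{35} \approx 2260.1$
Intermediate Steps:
$J{\left(v \right)} = - \frac{5}{4} - \frac{v}{4}$ ($J{\left(v \right)} = - \frac{v + 5}{4} = - \frac{5 + v}{4} = - \frac{5}{4} - \frac{v}{4}$)
$G = 35$ ($G = 3 + 32 = 35$)
$t{\left(O,b \right)} = 0$ ($t{\left(O,b \right)} = -24 + 6 \cdot 4 = -24 + 24 = 0$)
$P = \frac{3296}{35}$ ($P = - \frac{47}{- \frac{5}{4} - - \frac{3}{4}} + \frac{6}{35} = - \frac{47}{- \frac{5}{4} + \frac{3}{4}} + 6 \cdot \frac{1}{35} = - \frac{47}{- \frac{1}{2}} + \frac{6}{35} = \left(-47\right) \left(-2\right) + \frac{6}{35} = 94 + \frac{6}{35} = \frac{3296}{35} \approx 94.171$)
$- \left(-24\right) \left(t{\left(-9,-12 \right)} + P\right) = - \left(-24\right) \left(0 + \frac{3296}{35}\right) = - \frac{\left(-24\right) 3296}{35} = \left(-1\right) \left(- \frac{79104}{35}\right) = \frac{79104}{35}$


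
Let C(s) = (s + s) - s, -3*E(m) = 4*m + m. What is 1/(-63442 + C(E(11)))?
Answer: -3/190381 ≈ -1.5758e-5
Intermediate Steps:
E(m) = -5*m/3 (E(m) = -(4*m + m)/3 = -5*m/3)
C(s) = s (C(s) = 2*s - s = s)
1/(-63442 + C(E(11))) = 1/(-63442 - 5/3*11) = 1/(-63442 - 55/3) = 1/(-190381/3) = -3/190381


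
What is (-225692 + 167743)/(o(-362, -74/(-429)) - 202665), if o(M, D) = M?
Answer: 57949/203027 ≈ 0.28543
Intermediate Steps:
(-225692 + 167743)/(o(-362, -74/(-429)) - 202665) = (-225692 + 167743)/(-362 - 202665) = -57949/(-203027) = -57949*(-1/203027) = 57949/203027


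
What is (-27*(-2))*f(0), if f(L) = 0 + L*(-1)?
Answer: 0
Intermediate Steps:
f(L) = -L (f(L) = 0 - L = -L)
(-27*(-2))*f(0) = (-27*(-2))*(-1*0) = -9*(-6)*0 = 54*0 = 0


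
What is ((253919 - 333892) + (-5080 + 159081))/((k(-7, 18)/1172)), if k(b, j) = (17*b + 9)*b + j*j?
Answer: 43380408/547 ≈ 79306.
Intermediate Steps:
k(b, j) = j**2 + b*(9 + 17*b) (k(b, j) = (9 + 17*b)*b + j**2 = b*(9 + 17*b) + j**2 = j**2 + b*(9 + 17*b))
((253919 - 333892) + (-5080 + 159081))/((k(-7, 18)/1172)) = ((253919 - 333892) + (-5080 + 159081))/(((18**2 + 9*(-7) + 17*(-7)**2)/1172)) = (-79973 + 154001)/(((324 - 63 + 17*49)*(1/1172))) = 74028/(((324 - 63 + 833)*(1/1172))) = 74028/((1094*(1/1172))) = 74028/(547/586) = 74028*(586/547) = 43380408/547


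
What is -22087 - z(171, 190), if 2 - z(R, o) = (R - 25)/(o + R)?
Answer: -7973983/361 ≈ -22089.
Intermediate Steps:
z(R, o) = 2 - (-25 + R)/(R + o) (z(R, o) = 2 - (R - 25)/(o + R) = 2 - (-25 + R)/(R + o))
-22087 - z(171, 190) = -22087 - (25 + 171 + 2*190)/(171 + 190) = -22087 - (25 + 171 + 380)/361 = -22087 - 576/361 = -7973983/361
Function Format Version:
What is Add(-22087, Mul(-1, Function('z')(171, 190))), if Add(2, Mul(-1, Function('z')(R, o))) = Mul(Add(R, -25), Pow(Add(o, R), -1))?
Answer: Rational(-7973983, 361) ≈ -22089.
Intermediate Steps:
Function('z')(R, o) = Add(2, Mul(-1, Pow(Add(R, o), -1), Add(-25, R))) (Function('z')(R, o) = Add(2, Mul(-1, Mul(Add(R, -25), Pow(Add(o, R), -1)))) = Add(2, Mul(-1, Mul(Add(-25, R), Pow(Add(R, o), -1)))) = Add(2, Mul(-1, Mul(Pow(Add(R, o), -1), Add(-25, R)))) = Add(2, Mul(-1, Pow(Add(R, o), -1), Add(-25, R))))
Add(-22087, Mul(-1, Function('z')(171, 190))) = Add(-22087, Mul(-1, Mul(Pow(Add(171, 190), -1), Add(25, 171, Mul(2, 190))))) = Add(-22087, Mul(-1, Mul(Pow(361, -1), Add(25, 171, 380)))) = Add(-22087, Mul(-1, Mul(Rational(1, 361), 576))) = Add(-22087, Mul(-1, Rational(576, 361))) = Add(-22087, Rational(-576, 361)) = Rational(-7973983, 361)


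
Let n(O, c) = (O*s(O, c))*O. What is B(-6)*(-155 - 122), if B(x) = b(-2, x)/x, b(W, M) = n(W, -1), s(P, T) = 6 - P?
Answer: 4432/3 ≈ 1477.3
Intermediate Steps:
n(O, c) = O**2*(6 - O) (n(O, c) = (O*(6 - O))*O = O**2*(6 - O))
b(W, M) = W**2*(6 - W)
B(x) = 32/x (B(x) = ((-2)**2*(6 - 1*(-2)))/x = (4*(6 + 2))/x = (4*8)/x = 32/x)
B(-6)*(-155 - 122) = (32/(-6))*(-155 - 122) = (32*(-1/6))*(-277) = -16/3*(-277) = 4432/3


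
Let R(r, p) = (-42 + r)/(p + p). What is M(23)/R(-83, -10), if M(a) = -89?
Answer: -356/25 ≈ -14.240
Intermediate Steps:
R(r, p) = (-42 + r)/(2*p) (R(r, p) = (-42 + r)/((2*p)) = (-42 + r)*(1/(2*p)) = (-42 + r)/(2*p))
M(23)/R(-83, -10) = -89*(-20/(-42 - 83)) = -89/((½)*(-⅒)*(-125)) = -89/25/4 = -89*4/25 = -356/25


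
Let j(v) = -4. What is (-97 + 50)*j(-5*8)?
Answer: 188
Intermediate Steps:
(-97 + 50)*j(-5*8) = (-97 + 50)*(-4) = -47*(-4) = 188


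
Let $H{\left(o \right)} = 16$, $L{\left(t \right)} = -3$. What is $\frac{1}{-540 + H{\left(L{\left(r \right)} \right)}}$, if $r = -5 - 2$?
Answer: $- \frac{1}{524} \approx -0.0019084$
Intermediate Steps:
$r = -7$ ($r = -5 - 2 = -7$)
$\frac{1}{-540 + H{\left(L{\left(r \right)} \right)}} = \frac{1}{-540 + 16} = \frac{1}{-524} = - \frac{1}{524}$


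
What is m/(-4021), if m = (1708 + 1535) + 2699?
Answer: -5942/4021 ≈ -1.4777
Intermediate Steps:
m = 5942 (m = 3243 + 2699 = 5942)
m/(-4021) = 5942/(-4021) = 5942*(-1/4021) = -5942/4021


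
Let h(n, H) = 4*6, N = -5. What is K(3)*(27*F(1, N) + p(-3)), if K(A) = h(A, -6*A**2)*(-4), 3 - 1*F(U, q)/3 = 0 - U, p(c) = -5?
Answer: -30624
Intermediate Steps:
F(U, q) = 9 + 3*U (F(U, q) = 9 - 3*(0 - U) = 9 - (-3)*U = 9 + 3*U)
h(n, H) = 24
K(A) = -96 (K(A) = 24*(-4) = -96)
K(3)*(27*F(1, N) + p(-3)) = -96*(27*(9 + 3*1) - 5) = -96*(27*(9 + 3) - 5) = -96*(27*12 - 5) = -96*(324 - 5) = -96*319 = -30624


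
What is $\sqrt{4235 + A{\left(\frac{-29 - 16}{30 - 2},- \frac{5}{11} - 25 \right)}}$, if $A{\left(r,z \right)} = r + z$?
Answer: $\frac{3 \sqrt{11088385}}{154} \approx 64.869$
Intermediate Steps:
$\sqrt{4235 + A{\left(\frac{-29 - 16}{30 - 2},- \frac{5}{11} - 25 \right)}} = \sqrt{4235 - \left(25 + \frac{5}{11} - \frac{-29 - 16}{30 - 2}\right)} = \sqrt{4235 - \left(\frac{280}{11} + \frac{45}{28}\right)} = \sqrt{4235 - \frac{8335}{308}} = \sqrt{\frac{1296045}{308}} = \frac{3 \sqrt{11088385}}{154}$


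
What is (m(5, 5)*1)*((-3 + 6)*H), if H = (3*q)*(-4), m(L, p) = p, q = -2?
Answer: 360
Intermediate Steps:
H = 24 (H = (3*(-2))*(-4) = -6*(-4) = 24)
(m(5, 5)*1)*((-3 + 6)*H) = (5*1)*((-3 + 6)*24) = 5*(3*24) = 5*72 = 360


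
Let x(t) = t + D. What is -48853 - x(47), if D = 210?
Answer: -49110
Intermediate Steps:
x(t) = 210 + t (x(t) = t + 210 = 210 + t)
-48853 - x(47) = -48853 - (210 + 47) = -48853 - 1*257 = -48853 - 257 = -49110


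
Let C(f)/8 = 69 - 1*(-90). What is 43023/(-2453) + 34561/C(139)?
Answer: 30052877/3120216 ≈ 9.6317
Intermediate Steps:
C(f) = 1272 (C(f) = 8*(69 - 1*(-90)) = 8*(69 + 90) = 8*159 = 1272)
43023/(-2453) + 34561/C(139) = 43023/(-2453) + 34561/1272 = 43023*(-1/2453) + 34561*(1/1272) = -43023/2453 + 34561/1272 = 30052877/3120216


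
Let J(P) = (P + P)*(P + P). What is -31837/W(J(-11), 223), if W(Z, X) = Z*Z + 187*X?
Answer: -31837/275957 ≈ -0.11537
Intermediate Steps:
J(P) = 4*P² (J(P) = (2*P)*(2*P) = 4*P²)
W(Z, X) = Z² + 187*X
-31837/W(J(-11), 223) = -31837/((4*(-11)²)² + 187*223) = -31837/((4*121)² + 41701) = -31837/(484² + 41701) = -31837/(234256 + 41701) = -31837/275957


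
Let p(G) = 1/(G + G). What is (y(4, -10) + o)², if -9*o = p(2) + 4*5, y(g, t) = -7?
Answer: 1369/16 ≈ 85.563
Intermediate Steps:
p(G) = 1/(2*G)
o = -9/4 (o = -((½)/2 + 4*5)/9 = -((½)*(½) + 20)/9 = -(¼ + 20)/9 = -⅑*81/4 = -9/4 ≈ -2.2500)
(y(4, -10) + o)² = (-7 - 9/4)² = (-37/4)² = 1369/16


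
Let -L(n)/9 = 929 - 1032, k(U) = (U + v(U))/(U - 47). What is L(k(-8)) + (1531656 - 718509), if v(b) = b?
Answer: 814074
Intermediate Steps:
k(U) = 2*U/(-47 + U) (k(U) = (U + U)/(U - 47) = (2*U)/(-47 + U) = 2*U/(-47 + U))
L(n) = 927 (L(n) = -9*(929 - 1032) = -9*(-103) = 927)
L(k(-8)) + (1531656 - 718509) = 927 + (1531656 - 718509) = 927 + 813147 = 814074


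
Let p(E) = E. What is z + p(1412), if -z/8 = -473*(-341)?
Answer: -1288932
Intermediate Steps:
z = -1290344 (z = -(-3784)*(-341) = -8*161293 = -1290344)
z + p(1412) = -1290344 + 1412 = -1288932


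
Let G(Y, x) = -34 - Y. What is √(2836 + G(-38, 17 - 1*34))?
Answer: 2*√710 ≈ 53.292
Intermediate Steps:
√(2836 + G(-38, 17 - 1*34)) = √(2836 + (-34 - 1*(-38))) = √(2836 + (-34 + 38)) = √(2836 + 4) = √2840 = 2*√710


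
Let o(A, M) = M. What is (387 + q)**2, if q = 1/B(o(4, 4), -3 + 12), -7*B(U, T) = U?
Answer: 2374681/16 ≈ 1.4842e+5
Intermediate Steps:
B(U, T) = -U/7
q = -7/4 (q = 1/(-1/7*4) = 1/(-4/7) = -7/4 ≈ -1.7500)
(387 + q)**2 = (387 - 7/4)**2 = (1541/4)**2 = 2374681/16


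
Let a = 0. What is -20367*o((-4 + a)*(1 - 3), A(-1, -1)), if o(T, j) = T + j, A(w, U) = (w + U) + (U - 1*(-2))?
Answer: -142569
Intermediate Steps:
A(w, U) = 2 + w + 2*U (A(w, U) = (U + w) + (U + 2) = (U + w) + (2 + U) = 2 + w + 2*U)
-20367*o((-4 + a)*(1 - 3), A(-1, -1)) = -20367*((-4 + 0)*(1 - 3) + (2 - 1 + 2*(-1))) = -20367*(-4*(-2) + (2 - 1 - 2)) = -20367*(8 - 1) = -20367*7 = -142569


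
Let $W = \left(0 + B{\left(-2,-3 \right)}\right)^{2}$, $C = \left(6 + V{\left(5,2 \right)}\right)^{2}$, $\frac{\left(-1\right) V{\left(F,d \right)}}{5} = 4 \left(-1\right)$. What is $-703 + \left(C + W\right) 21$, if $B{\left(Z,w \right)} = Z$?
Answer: $13577$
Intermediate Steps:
$V{\left(F,d \right)} = 20$ ($V{\left(F,d \right)} = - 5 \cdot 4 \left(-1\right) = \left(-5\right) \left(-4\right) = 20$)
$C = 676$ ($C = \left(6 + 20\right)^{2} = 26^{2} = 676$)
$W = 4$ ($W = \left(0 - 2\right)^{2} = \left(-2\right)^{2} = 4$)
$-703 + \left(C + W\right) 21 = -703 + \left(676 + 4\right) 21 = -703 + 680 \cdot 21 = -703 + 14280 = 13577$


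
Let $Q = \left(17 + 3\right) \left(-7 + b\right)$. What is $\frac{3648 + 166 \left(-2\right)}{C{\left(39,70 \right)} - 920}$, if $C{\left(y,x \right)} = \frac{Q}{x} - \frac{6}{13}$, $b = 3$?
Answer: $- \frac{150878}{41933} \approx -3.5981$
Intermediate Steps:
$Q = -80$ ($Q = \left(17 + 3\right) \left(-7 + 3\right) = 20 \left(-4\right) = -80$)
$C{\left(y,x \right)} = - \frac{6}{13} - \frac{80}{x}$ ($C{\left(y,x \right)} = - \frac{80}{x} - \frac{6}{13} = - \frac{6}{13} - \frac{80}{x}$)
$\frac{3648 + 166 \left(-2\right)}{C{\left(39,70 \right)} - 920} = \frac{3648 + 166 \left(-2\right)}{\left(- \frac{6}{13} - \frac{80}{70}\right) - 920} = \frac{3648 - 332}{\left(- \frac{6}{13} - \frac{8}{7}\right) - 920} = \frac{3316}{\left(- \frac{6}{13} - \frac{8}{7}\right) - 920} = \frac{3316}{- \frac{146}{91} - 920} = \frac{3316}{- \frac{83866}{91}} = 3316 \left(- \frac{91}{83866}\right) = - \frac{150878}{41933}$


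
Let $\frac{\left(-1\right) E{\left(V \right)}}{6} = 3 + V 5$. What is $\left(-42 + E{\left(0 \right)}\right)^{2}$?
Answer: $3600$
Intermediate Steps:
$E{\left(V \right)} = -18 - 30 V$ ($E{\left(V \right)} = - 6 \left(3 + V 5\right) = - 6 \left(3 + 5 V\right) = -18 - 30 V$)
$\left(-42 + E{\left(0 \right)}\right)^{2} = \left(-42 - 18\right)^{2} = \left(-60\right)^{2} = 3600$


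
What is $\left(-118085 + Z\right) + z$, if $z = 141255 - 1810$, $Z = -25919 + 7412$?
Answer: $2853$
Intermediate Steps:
$Z = -18507$
$z = 139445$
$\left(-118085 + Z\right) + z = \left(-118085 - 18507\right) + 139445 = -136592 + 139445 = 2853$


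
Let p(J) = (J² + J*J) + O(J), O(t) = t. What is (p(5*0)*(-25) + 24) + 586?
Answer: 610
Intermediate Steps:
p(J) = J + 2*J² (p(J) = (J² + J*J) + J = (J² + J²) + J = 2*J² + J = J + 2*J²)
(p(5*0)*(-25) + 24) + 586 = (((5*0)*(1 + 2*(5*0)))*(-25) + 24) + 586 = ((0*(1 + 2*0))*(-25) + 24) + 586 = ((0*(1 + 0))*(-25) + 24) + 586 = ((0*1)*(-25) + 24) + 586 = (0*(-25) + 24) + 586 = (0 + 24) + 586 = 24 + 586 = 610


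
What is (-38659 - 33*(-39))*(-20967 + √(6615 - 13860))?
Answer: 783578724 - 112116*I*√805 ≈ 7.8358e+8 - 3.181e+6*I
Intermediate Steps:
(-38659 - 33*(-39))*(-20967 + √(6615 - 13860)) = (-38659 + 1287)*(-20967 + √(-7245)) = -37372*(-20967 + 3*I*√805) = 783578724 - 112116*I*√805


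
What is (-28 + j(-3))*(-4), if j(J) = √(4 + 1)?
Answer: 112 - 4*√5 ≈ 103.06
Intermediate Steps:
j(J) = √5
(-28 + j(-3))*(-4) = (-28 + √5)*(-4) = 112 - 4*√5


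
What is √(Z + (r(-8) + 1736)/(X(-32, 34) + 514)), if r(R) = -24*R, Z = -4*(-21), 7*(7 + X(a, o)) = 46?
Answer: 2*√283534055/3595 ≈ 9.3677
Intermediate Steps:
X(a, o) = -3/7 (X(a, o) = -7 + (⅐)*46 = -7 + 46/7 = -3/7)
Z = 84
√(Z + (r(-8) + 1736)/(X(-32, 34) + 514)) = √(84 + (-24*(-8) + 1736)/(-3/7 + 514)) = √(84 + (192 + 1736)/(3595/7)) = √(84 + 1928*(7/3595)) = √(84 + 13496/3595) = √(315476/3595) = 2*√283534055/3595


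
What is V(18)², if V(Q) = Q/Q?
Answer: 1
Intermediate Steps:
V(Q) = 1
V(18)² = 1² = 1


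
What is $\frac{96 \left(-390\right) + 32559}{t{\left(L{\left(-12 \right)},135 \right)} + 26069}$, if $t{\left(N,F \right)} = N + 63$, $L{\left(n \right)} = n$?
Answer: $- \frac{4881}{26120} \approx -0.18687$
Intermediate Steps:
$t{\left(N,F \right)} = 63 + N$
$\frac{96 \left(-390\right) + 32559}{t{\left(L{\left(-12 \right)},135 \right)} + 26069} = \frac{96 \left(-390\right) + 32559}{\left(63 - 12\right) + 26069} = \frac{-37440 + 32559}{51 + 26069} = - \frac{4881}{26120}$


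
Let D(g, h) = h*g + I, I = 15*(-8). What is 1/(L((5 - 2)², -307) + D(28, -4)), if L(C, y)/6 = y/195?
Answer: -65/15694 ≈ -0.0041417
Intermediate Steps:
I = -120
L(C, y) = 2*y/65 (L(C, y) = 6*(y/195) = 2*y/65)
D(g, h) = -120 + g*h (D(g, h) = h*g - 120 = g*h - 120 = -120 + g*h)
1/(L((5 - 2)², -307) + D(28, -4)) = 1/((2/65)*(-307) + (-120 + 28*(-4))) = 1/(-614/65 + (-120 - 112)) = 1/(-614/65 - 232) = 1/(-15694/65) = -65/15694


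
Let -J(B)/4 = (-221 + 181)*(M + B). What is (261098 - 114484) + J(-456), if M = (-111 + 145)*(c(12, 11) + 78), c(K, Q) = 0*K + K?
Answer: 563254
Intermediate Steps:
c(K, Q) = K (c(K, Q) = 0 + K = K)
M = 3060 (M = (-111 + 145)*(12 + 78) = 34*90 = 3060)
J(B) = 489600 + 160*B (J(B) = -4*(-221 + 181)*(3060 + B) = -(-160)*(3060 + B) = -4*(-122400 - 40*B) = 489600 + 160*B)
(261098 - 114484) + J(-456) = (261098 - 114484) + (489600 + 160*(-456)) = 146614 + (489600 - 72960) = 146614 + 416640 = 563254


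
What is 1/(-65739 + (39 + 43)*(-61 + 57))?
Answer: -1/66067 ≈ -1.5136e-5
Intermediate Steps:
1/(-65739 + (39 + 43)*(-61 + 57)) = 1/(-65739 + 82*(-4)) = 1/(-65739 - 328) = 1/(-66067) = -1/66067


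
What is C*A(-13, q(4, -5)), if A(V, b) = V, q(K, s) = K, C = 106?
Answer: -1378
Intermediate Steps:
C*A(-13, q(4, -5)) = 106*(-13) = -1378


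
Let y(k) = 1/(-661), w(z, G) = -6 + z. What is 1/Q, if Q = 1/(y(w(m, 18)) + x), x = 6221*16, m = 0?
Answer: 65793295/661 ≈ 99536.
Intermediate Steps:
y(k) = -1/661
x = 99536
Q = 661/65793295 (Q = 1/(-1/661 + 99536) = 1/(65793295/661) = 661/65793295 ≈ 1.0047e-5)
1/Q = 1/(661/65793295) = 65793295/661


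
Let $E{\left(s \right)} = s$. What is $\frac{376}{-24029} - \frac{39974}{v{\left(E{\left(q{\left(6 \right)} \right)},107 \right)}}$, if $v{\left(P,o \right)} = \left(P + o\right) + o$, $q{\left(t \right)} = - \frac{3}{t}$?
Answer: $- \frac{1921231044}{10260383} \approx -187.25$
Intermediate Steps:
$v{\left(P,o \right)} = P + 2 o$
$\frac{376}{-24029} - \frac{39974}{v{\left(E{\left(q{\left(6 \right)} \right)},107 \right)}} = \frac{376}{-24029} - \frac{39974}{- \frac{3}{6} + 2 \cdot 107} = 376 \left(- \frac{1}{24029}\right) - \frac{39974}{\left(-3\right) \frac{1}{6} + 214} = - \frac{376}{24029} - \frac{39974}{- \frac{1}{2} + 214} = - \frac{376}{24029} - \frac{39974}{\frac{427}{2}} = - \frac{376}{24029} - \frac{79948}{427} = - \frac{1921231044}{10260383}$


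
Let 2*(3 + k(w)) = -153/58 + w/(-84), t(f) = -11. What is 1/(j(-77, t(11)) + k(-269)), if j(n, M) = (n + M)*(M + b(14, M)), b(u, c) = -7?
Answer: 4872/7704007 ≈ 0.00063240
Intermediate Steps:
k(w) = -501/116 - w/168 (k(w) = -3 + (-153/58 + w/(-84))/2 = -3 + (-153*1/58 + w*(-1/84))/2 = -3 + (-153/58 - w/84)/2 = -3 + (-153/116 - w/168) = -501/116 - w/168)
j(n, M) = (-7 + M)*(M + n) (j(n, M) = (n + M)*(M - 7) = (M + n)*(-7 + M) = (-7 + M)*(M + n))
1/(j(-77, t(11)) + k(-269)) = 1/(((-11)² - 7*(-11) - 7*(-77) - 11*(-77)) + (-501/116 - 1/168*(-269))) = 1/((121 + 77 + 539 + 847) + (-501/116 + 269/168)) = 1/(1584 - 13241/4872) = 1/(7704007/4872) = 4872/7704007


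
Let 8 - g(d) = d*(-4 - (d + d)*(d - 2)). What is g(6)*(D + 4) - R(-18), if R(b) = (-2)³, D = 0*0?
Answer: 1288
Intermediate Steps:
D = 0
R(b) = -8
g(d) = 8 - d*(-4 - 2*d*(-2 + d)) (g(d) = 8 - d*(-4 - (d + d)*(d - 2)) = 8 - d*(-4 - 2*d*(-2 + d)))
g(6)*(D + 4) - R(-18) = (8 - 4*6² + 2*6³ + 4*6)*(0 + 4) - 1*(-8) = (8 - 4*36 + 2*216 + 24)*4 + 8 = (8 - 144 + 432 + 24)*4 + 8 = 320*4 + 8 = 1280 + 8 = 1288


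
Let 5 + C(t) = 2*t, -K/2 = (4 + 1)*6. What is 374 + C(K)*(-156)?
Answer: 19874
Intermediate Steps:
K = -60 (K = -2*(4 + 1)*6 = -10*6 = -2*30 = -60)
C(t) = -5 + 2*t
374 + C(K)*(-156) = 374 + (-5 + 2*(-60))*(-156) = 374 + (-5 - 120)*(-156) = 374 - 125*(-156) = 374 + 19500 = 19874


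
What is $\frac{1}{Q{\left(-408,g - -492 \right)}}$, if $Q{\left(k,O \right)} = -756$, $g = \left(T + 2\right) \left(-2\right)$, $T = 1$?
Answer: $- \frac{1}{756} \approx -0.0013228$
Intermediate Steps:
$g = -6$ ($g = \left(1 + 2\right) \left(-2\right) = 3 \left(-2\right) = -6$)
$\frac{1}{Q{\left(-408,g - -492 \right)}} = \frac{1}{-756} = - \frac{1}{756}$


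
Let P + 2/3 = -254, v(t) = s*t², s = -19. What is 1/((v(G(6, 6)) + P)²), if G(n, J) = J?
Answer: 9/7929856 ≈ 1.1350e-6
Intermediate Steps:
v(t) = -19*t²
P = -764/3 (P = -⅔ - 254 = -764/3 ≈ -254.67)
1/((v(G(6, 6)) + P)²) = 1/((-19*6² - 764/3)²) = 1/((-19*36 - 764/3)²) = 1/((-684 - 764/3)²) = 1/((-2816/3)²) = 1/(7929856/9) = 9/7929856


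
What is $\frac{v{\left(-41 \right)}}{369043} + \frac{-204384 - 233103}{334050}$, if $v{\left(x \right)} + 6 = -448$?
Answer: $- \frac{53867724547}{41092938050} \approx -1.3109$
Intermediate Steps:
$v{\left(x \right)} = -454$ ($v{\left(x \right)} = -6 - 448 = -454$)
$\frac{v{\left(-41 \right)}}{369043} + \frac{-204384 - 233103}{334050} = - \frac{454}{369043} + \frac{-204384 - 233103}{334050} = \left(-454\right) \frac{1}{369043} - \frac{145829}{111350} = - \frac{454}{369043} - \frac{145829}{111350} = - \frac{53867724547}{41092938050}$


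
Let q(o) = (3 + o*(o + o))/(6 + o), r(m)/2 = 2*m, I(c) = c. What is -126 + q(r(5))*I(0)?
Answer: -126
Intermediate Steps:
r(m) = 4*m (r(m) = 2*(2*m) = 4*m)
q(o) = (3 + 2*o²)/(6 + o) (q(o) = (3 + o*(2*o))/(6 + o) = (3 + 2*o²)/(6 + o))
-126 + q(r(5))*I(0) = -126 + ((3 + 2*(4*5)²)/(6 + 4*5))*0 = -126 + ((3 + 2*20²)/(6 + 20))*0 = -126 + ((3 + 2*400)/26)*0 = -126 + ((3 + 800)/26)*0 = -126 + ((1/26)*803)*0 = -126 + (803/26)*0 = -126 + 0 = -126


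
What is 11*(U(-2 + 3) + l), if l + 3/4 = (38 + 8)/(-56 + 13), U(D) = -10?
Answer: -22363/172 ≈ -130.02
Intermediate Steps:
l = -313/172 (l = -¾ + (38 + 8)/(-56 + 13) = -¾ + 46/(-43) = -¾ + 46*(-1/43) = -¾ - 46/43 = -313/172 ≈ -1.8198)
11*(U(-2 + 3) + l) = 11*(-10 - 313/172) = 11*(-2033/172) = -22363/172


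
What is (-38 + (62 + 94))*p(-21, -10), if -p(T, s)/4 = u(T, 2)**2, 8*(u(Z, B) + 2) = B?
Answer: -2891/2 ≈ -1445.5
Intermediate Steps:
u(Z, B) = -2 + B/8
p(T, s) = -49/4 (p(T, s) = -4*(-2 + (1/8)*2)**2 = -4*(-2 + 1/4)**2 = -4*(-7/4)**2 = -4*49/16 = -49/4)
(-38 + (62 + 94))*p(-21, -10) = (-38 + (62 + 94))*(-49/4) = (-38 + 156)*(-49/4) = 118*(-49/4) = -2891/2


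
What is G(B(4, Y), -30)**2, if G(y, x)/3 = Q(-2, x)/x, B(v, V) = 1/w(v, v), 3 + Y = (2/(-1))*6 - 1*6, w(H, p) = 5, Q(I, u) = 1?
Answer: 1/100 ≈ 0.010000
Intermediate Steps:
Y = -21 (Y = -3 + ((2/(-1))*6 - 1*6) = -3 + ((2*(-1))*6 - 6) = -3 + (-2*6 - 6) = -3 + (-12 - 6) = -3 - 18 = -21)
B(v, V) = 1/5
G(y, x) = 3/x (G(y, x) = 3*(1/x) = 3/x)
G(B(4, Y), -30)**2 = (3/(-30))**2 = (3*(-1/30))**2 = (-1/10)**2 = 1/100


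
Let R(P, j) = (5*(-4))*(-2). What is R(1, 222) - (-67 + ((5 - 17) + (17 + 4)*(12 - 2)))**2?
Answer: -17121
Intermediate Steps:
R(P, j) = 40 (R(P, j) = -20*(-2) = 40)
R(1, 222) - (-67 + ((5 - 17) + (17 + 4)*(12 - 2)))**2 = 40 - (-67 + ((5 - 17) + (17 + 4)*(12 - 2)))**2 = 40 - (-67 + (-12 + 21*10))**2 = 40 - (-67 + (-12 + 210))**2 = 40 - (-67 + 198)**2 = 40 - 1*131**2 = 40 - 1*17161 = 40 - 17161 = -17121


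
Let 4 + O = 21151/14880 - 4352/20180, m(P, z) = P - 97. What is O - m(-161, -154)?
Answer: 3831639151/15013920 ≈ 255.21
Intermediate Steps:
m(P, z) = -97 + P
O = -41952209/15013920 (O = -4 + (21151/14880 - 4352/20180) = -4 + (21151*(1/14880) - 4352*1/20180) = -4 + (21151/14880 - 1088/5045) = -4 + 18103471/15013920 = -41952209/15013920 ≈ -2.7942)
O - m(-161, -154) = -41952209/15013920 - (-97 - 161) = -41952209/15013920 - 1*(-258) = -41952209/15013920 + 258 = 3831639151/15013920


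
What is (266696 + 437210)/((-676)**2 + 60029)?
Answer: 703906/517005 ≈ 1.3615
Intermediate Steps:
(266696 + 437210)/((-676)**2 + 60029) = 703906/(456976 + 60029) = 703906/517005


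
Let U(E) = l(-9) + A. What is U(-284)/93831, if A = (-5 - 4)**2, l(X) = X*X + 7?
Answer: 169/93831 ≈ 0.0018011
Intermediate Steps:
l(X) = 7 + X**2 (l(X) = X**2 + 7 = 7 + X**2)
A = 81 (A = (-9)**2 = 81)
U(E) = 169 (U(E) = (7 + (-9)**2) + 81 = (7 + 81) + 81 = 88 + 81 = 169)
U(-284)/93831 = 169/93831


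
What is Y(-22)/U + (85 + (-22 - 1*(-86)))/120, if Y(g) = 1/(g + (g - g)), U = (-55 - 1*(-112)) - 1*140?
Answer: 136097/109560 ≈ 1.2422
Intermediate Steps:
U = -83 (U = (-55 + 112) - 140 = 57 - 140 = -83)
Y(g) = 1/g (Y(g) = 1/(g + 0) = 1/g)
Y(-22)/U + (85 + (-22 - 1*(-86)))/120 = 1/(-22*(-83)) + (85 + (-22 - 1*(-86)))/120 = -1/22*(-1/83) + (85 + (-22 + 86))*(1/120) = 1/1826 + (85 + 64)*(1/120) = 1/1826 + 149*(1/120) = 1/1826 + 149/120 = 136097/109560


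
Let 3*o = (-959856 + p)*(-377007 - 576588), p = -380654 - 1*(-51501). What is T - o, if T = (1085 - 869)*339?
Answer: -409730772561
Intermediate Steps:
p = -329153 (p = -380654 + 51501 = -329153)
o = 409730845785 (o = ((-959856 - 329153)*(-377007 - 576588))/3 = (-1289009*(-953595))/3 = (⅓)*1229192537355 = 409730845785)
T = 73224 (T = 216*339 = 73224)
T - o = 73224 - 1*409730845785 = 73224 - 409730845785 = -409730772561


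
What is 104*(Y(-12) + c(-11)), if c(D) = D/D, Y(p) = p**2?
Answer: 15080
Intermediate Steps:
c(D) = 1
104*(Y(-12) + c(-11)) = 104*((-12)**2 + 1) = 104*(144 + 1) = 104*145 = 15080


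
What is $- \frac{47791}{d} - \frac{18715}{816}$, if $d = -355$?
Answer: $\frac{32353631}{289680} \approx 111.69$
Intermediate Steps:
$- \frac{47791}{d} - \frac{18715}{816} = - \frac{47791}{-355} - \frac{18715}{816} = \left(-47791\right) \left(- \frac{1}{355}\right) - \frac{18715}{816} = \frac{47791}{355} - \frac{18715}{816} = \frac{32353631}{289680}$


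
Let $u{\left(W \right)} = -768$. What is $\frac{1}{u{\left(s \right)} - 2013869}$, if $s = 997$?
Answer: $- \frac{1}{2014637} \approx -4.9637 \cdot 10^{-7}$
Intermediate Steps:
$\frac{1}{u{\left(s \right)} - 2013869} = \frac{1}{-768 - 2013869} = \frac{1}{-2014637} = - \frac{1}{2014637}$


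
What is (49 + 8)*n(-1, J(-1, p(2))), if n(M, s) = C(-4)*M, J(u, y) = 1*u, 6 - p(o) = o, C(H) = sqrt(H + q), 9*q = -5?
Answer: -19*I*sqrt(41) ≈ -121.66*I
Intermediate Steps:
q = -5/9 (q = (1/9)*(-5) = -5/9 ≈ -0.55556)
C(H) = sqrt(-5/9 + H) (C(H) = sqrt(H - 5/9) = sqrt(-5/9 + H))
p(o) = 6 - o
J(u, y) = u
n(M, s) = I*M*sqrt(41)/3 (n(M, s) = (sqrt(-5 + 9*(-4))/3)*M = (sqrt(-5 - 36)/3)*M = (sqrt(-41)/3)*M = ((I*sqrt(41))/3)*M = (I*sqrt(41)/3)*M = I*M*sqrt(41)/3)
(49 + 8)*n(-1, J(-1, p(2))) = (49 + 8)*((1/3)*I*(-1)*sqrt(41)) = 57*(-I*sqrt(41)/3) = -19*I*sqrt(41)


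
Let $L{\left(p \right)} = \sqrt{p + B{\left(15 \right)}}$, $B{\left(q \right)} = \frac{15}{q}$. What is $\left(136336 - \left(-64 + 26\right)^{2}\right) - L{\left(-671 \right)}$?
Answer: $134892 - i \sqrt{670} \approx 1.3489 \cdot 10^{5} - 25.884 i$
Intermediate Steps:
$L{\left(p \right)} = \sqrt{1 + p}$ ($L{\left(p \right)} = \sqrt{p + \frac{15}{15}} = \sqrt{p + 15 \cdot \frac{1}{15}} = \sqrt{p + 1} = \sqrt{1 + p}$)
$\left(136336 - \left(-64 + 26\right)^{2}\right) - L{\left(-671 \right)} = \left(136336 - \left(-64 + 26\right)^{2}\right) - \sqrt{1 - 671} = \left(136336 - \left(-38\right)^{2}\right) - \sqrt{-670} = \left(136336 - 1444\right) - i \sqrt{670} = 134892 - i \sqrt{670}$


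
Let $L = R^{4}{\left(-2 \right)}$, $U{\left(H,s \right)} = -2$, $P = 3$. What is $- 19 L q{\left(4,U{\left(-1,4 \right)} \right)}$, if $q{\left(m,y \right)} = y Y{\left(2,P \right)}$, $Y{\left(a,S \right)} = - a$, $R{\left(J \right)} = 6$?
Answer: $-98496$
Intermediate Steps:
$q{\left(m,y \right)} = - 2 y$ ($q{\left(m,y \right)} = y \left(\left(-1\right) 2\right) = y \left(-2\right) = - 2 y$)
$L = 1296$ ($L = 6^{4} = 1296$)
$- 19 L q{\left(4,U{\left(-1,4 \right)} \right)} = \left(-19\right) 1296 \left(\left(-2\right) \left(-2\right)\right) = \left(-24624\right) 4 = -98496$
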